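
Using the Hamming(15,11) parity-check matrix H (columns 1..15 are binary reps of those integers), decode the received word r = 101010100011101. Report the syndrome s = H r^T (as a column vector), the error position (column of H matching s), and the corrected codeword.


s = (0, 1, 0, 1)^T, error position = 5, corrected codeword c = 101000100011101

Compute s = H r^T mod 2 one row at a time:
  s_1 = 0 + 0 + 0 + 1 + 1 + 1 + 0 + 1 = 4 ≡ 0 (mod 2).
  s_2 = 0 + 1 + 0 + 1 + 1 + 1 + 0 + 1 = 5 ≡ 1 (mod 2).
  s_3 = 0 + 1 + 0 + 1 + 0 + 1 + 0 + 1 = 4 ≡ 0 (mod 2).
  s_4 = 1 + 1 + 1 + 1 + 0 + 1 + 1 + 1 = 7 ≡ 1 (mod 2).
s = (0, 1, 0, 1)^T — this equals column 5 of H (binary 0101), so error is at position 5.
Correct: flip bit 5 of r = 101010100011101 to get c = 101000100011101.


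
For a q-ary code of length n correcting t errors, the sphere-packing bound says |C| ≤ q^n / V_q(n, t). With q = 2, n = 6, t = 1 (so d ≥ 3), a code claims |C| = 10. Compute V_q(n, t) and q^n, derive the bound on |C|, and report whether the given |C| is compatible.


V_q(n, t) = 7, q^n = 64, Hamming bound = 9, |C| = 10 > bound (violated).

Step 1: Compute V_q(n, t) = Σ_{j=0}^1 C(n, j) (q−1)^j.
  j = 0: C(6,0)·(1)^0 = 1·1 = 1.
  j = 1: C(6,1)·(1)^1 = 6·1 = 6.
  V_q(n, t) = 1 + 6 = 7.
Step 2: q^n = 2^6 = 64.
Step 3: Hamming bound ⌊q^n / V_q(n,t)⌋ = ⌊64/7⌋ = 9.
Step 4: Compare |C| = 10 to 9: violated.
The claimed |C| lies above the Hamming bound, so no 2-ary code of length 6 with d ≥ 3 can have 10 codewords.


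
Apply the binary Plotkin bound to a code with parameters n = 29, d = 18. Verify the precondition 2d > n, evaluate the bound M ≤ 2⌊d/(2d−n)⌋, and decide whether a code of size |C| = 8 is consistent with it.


Plotkin bound M ≤ 4; given |C| = 8 > bound (violated).

Check applicability: 2d = 36, n = 29.
2d − n = 7 > 0, so Plotkin applies.
Compute d/(2d−n) = 18/7 ≈ 2.5714.
⌊d/(2d−n)⌋ = 2.
Plotkin bound: M ≤ 2·2 = 4.
Given |C| = 8, check: VIOLATED.
This |C| is above the Plotkin bound, so no binary code with n = 29, d = 18 and 8 codewords exists.


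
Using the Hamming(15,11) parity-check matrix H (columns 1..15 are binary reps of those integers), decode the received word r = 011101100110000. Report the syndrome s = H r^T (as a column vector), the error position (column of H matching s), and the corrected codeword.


s = (0, 1, 0, 1)^T, error position = 5, corrected codeword c = 011111100110000

Compute s = H r^T mod 2 one row at a time:
  s_1 = 0 + 0 + 1 + 1 + 0 + 0 + 0 + 0 = 2 ≡ 0 (mod 2).
  s_2 = 1 + 0 + 1 + 1 + 0 + 0 + 0 + 0 = 3 ≡ 1 (mod 2).
  s_3 = 1 + 1 + 1 + 1 + 1 + 1 + 0 + 0 = 6 ≡ 0 (mod 2).
  s_4 = 0 + 1 + 0 + 1 + 0 + 1 + 0 + 0 = 3 ≡ 1 (mod 2).
s = (0, 1, 0, 1)^T — this equals column 5 of H (binary 0101), so error is at position 5.
Correct: flip bit 5 of r = 011101100110000 to get c = 011111100110000.


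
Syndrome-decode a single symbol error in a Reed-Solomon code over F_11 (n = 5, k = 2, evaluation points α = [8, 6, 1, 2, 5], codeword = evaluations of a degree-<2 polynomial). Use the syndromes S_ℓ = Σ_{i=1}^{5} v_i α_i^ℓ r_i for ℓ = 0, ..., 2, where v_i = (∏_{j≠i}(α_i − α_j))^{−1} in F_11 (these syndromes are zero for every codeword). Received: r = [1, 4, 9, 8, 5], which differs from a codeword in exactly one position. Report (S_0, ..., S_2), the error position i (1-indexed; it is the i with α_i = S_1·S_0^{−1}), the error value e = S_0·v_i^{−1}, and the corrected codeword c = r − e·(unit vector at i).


S = (1, 8, 9), error at position 1, error magnitude e = 10, c = [2, 4, 9, 8, 5].

Step 1: column multipliers v_i = (∏_{j≠i}(α_i − α_j))^{−1} mod 11.
  i = 1 (α = 8): (8−6)(8−1)(8−2)(8−5) = 2·7·6·3 = 252 ≡ 10, so v_1 = 10^{−1} = 10 (mod 11).
  i = 2 (α = 6): (6−8)(6−1)(6−2)(6−5) = (−2)·5·4·1 = −40 ≡ 4, so v_2 = 4^{−1} = 3 (mod 11).
  i = 3 (α = 1): (1−8)(1−6)(1−2)(1−5) = (−7)·(−5)·(−1)·(−4) = 140 ≡ 8, so v_3 = 8^{−1} = 7 (mod 11).
  i = 4 (α = 2): (2−8)(2−6)(2−1)(2−5) = (−6)·(−4)·1·(−3) = −72 ≡ 5, so v_4 = 5^{−1} = 9 (mod 11).
  i = 5 (α = 5): (5−8)(5−6)(5−1)(5−2) = (−3)·(−1)·4·3 = 36 ≡ 3, so v_5 = 3^{−1} = 4 (mod 11).
  v = [10, 3, 7, 9, 4].
Step 2: syndromes of r = [1, 4, 9, 8, 5] (all sums mod 11).
  S_0 = Σ v_i r_i = 10·1 + 3·4 + 7·9 + 9·8 + 4·5 = 177 ≡ 1.
  S_1 = Σ v_i α_i r_i = 10·8·1 + 3·6·4 + 7·1·9 + 9·2·8 + 4·5·5 = 459 ≡ 8.
  α_i^2 mod 11 = [9, 3, 1, 4, 3].
  S_2 = Σ v_i α_i^2 r_i = 10·9·1 + 3·3·4 + 7·1·9 + 9·4·8 + 4·3·5 = 537 ≡ 9.
  S = (1, 8, 9) ≠ 0, so r is not a codeword (an error is present).
Step 3: locate the error. For a single error e at position i, S_ℓ = v_i·e·α_i^ℓ, so α_err = S_1/S_0.
  S_0^{−1} = 1^{−1} = 1 (mod 11), so α_err = 8·1 = 8 ≡ 8 = α_1. Error position i = 1.
  Consistency check: S_2/S_1 = 9·7 = 63 ≡ 8 = α_err ✓ (single-error assumption holds).
Step 4: error magnitude e = S_0/v_1 = S_0·∏_{j≠1}(α_1 − α_j) = 1·10 = 10 ≡ 10 (mod 11).
Step 5: correct position 1: c_1 = r_1 − e = 1 − 10 ≡ 2 (mod 11). Hence c = [2, 4, 9, 8, 5].
  Check: interpolating c through the α_i gives m(x) = 10 + 10·x (degree < 2) with m(α_i) = c_i for every i, so c is indeed a codeword.


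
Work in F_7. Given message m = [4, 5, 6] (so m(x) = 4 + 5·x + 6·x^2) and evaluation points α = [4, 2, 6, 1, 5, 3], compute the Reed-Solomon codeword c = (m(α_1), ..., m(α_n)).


c = [1, 3, 5, 1, 4, 3]

Message polynomial: m(x) = 4 + 5·x + 6·x^2 (mod 7).
For each evaluation point α_i, compute m(α_i) mod 7:
  α_1 = 4: Horner steps 6 → 1 → 1, so m(4) = 1.
  α_2 = 2: Horner steps 6 → 3 → 3, so m(2) = 3.
  α_3 = 6: Horner steps 6 → 6 → 5, so m(6) = 5.
  α_4 = 1: Horner steps 6 → 4 → 1, so m(1) = 1.
  α_5 = 5: Horner steps 6 → 0 → 4, so m(5) = 4.
  α_6 = 3: Horner steps 6 → 2 → 3, so m(3) = 3.
Codeword c = [1, 3, 5, 1, 4, 3] ∈ F_7^6.


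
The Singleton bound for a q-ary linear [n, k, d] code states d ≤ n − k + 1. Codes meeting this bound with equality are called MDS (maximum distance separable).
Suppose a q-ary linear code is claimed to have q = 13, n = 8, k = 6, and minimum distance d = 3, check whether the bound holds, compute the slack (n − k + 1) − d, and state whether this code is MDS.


Singleton RHS = n − k + 1 = 3, slack = 0, bound satisfied, MDS.

Singleton bound: d ≤ n − k + 1.
Here n = 8, k = 6, so n − k + 1 = 3.
Given d = 3, check d ≤ 3: YES.
Slack = (n − k + 1) − d = 0.
The code is MDS (slack = 0).
Description: the claimed parameters are [8, 6, 3]_13; such a code would be MDS (meets Singleton bound).


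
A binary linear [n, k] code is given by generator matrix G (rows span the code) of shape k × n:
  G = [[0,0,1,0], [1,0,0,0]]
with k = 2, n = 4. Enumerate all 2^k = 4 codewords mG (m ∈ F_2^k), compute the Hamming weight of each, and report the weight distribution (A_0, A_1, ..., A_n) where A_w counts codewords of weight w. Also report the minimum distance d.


Weight distribution: A_0 = 1, A_1 = 2, A_2 = 1. Minimum distance d = 1.

Enumerate all 2^2 = 4 messages m ∈ F_2^2.
For each, compute codeword c = mG in F_2^4, then tally its weight.
  m = 00 → c = 0000, weight = 0.
  m = 10 → c = 0010, weight = 1.
  m = 01 → c = 1000, weight = 1.
  m = 11 → c = 1010, weight = 2.
Tally weights:
  weight 0: 1 codewords.
  weight 1: 2 codewords.
  weight 2: 1 codewords.
Minimum distance d = smallest w > 0 with A_w > 0 = 1.
Sanity: Σ A_w = 4 = 2^2 = 4 ✓.


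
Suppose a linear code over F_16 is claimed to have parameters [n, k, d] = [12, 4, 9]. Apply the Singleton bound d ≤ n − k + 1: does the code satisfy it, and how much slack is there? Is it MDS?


Singleton RHS = n − k + 1 = 9, slack = 0, bound satisfied, MDS.

Singleton bound: d ≤ n − k + 1.
Here n = 12, k = 4, so n − k + 1 = 9.
Given d = 9, check d ≤ 9: YES.
Slack = (n − k + 1) − d = 0.
The code is MDS (slack = 0).
Description: the claimed parameters are [12, 4, 9]_16; such a code would be MDS (meets Singleton bound).


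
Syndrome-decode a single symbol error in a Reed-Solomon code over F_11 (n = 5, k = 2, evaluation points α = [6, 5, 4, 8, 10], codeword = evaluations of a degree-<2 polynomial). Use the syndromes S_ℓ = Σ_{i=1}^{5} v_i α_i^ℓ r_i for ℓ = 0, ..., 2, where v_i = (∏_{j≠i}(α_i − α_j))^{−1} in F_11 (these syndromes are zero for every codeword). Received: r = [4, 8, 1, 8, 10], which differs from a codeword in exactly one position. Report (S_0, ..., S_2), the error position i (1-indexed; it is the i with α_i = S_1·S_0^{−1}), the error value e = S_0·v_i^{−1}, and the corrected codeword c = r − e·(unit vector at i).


S = (8, 9, 6), error at position 4, error magnitude e = 1, c = [4, 8, 1, 7, 10].

Step 1: column multipliers v_i = (∏_{j≠i}(α_i − α_j))^{−1} mod 11.
  i = 1 (α = 6): (6−5)(6−4)(6−8)(6−10) = 1·2·(−2)·(−4) = 16 ≡ 5, so v_1 = 5^{−1} = 9 (mod 11).
  i = 2 (α = 5): (5−6)(5−4)(5−8)(5−10) = (−1)·1·(−3)·(−5) = −15 ≡ 7, so v_2 = 7^{−1} = 8 (mod 11).
  i = 3 (α = 4): (4−6)(4−5)(4−8)(4−10) = (−2)·(−1)·(−4)·(−6) = 48 ≡ 4, so v_3 = 4^{−1} = 3 (mod 11).
  i = 4 (α = 8): (8−6)(8−5)(8−4)(8−10) = 2·3·4·(−2) = −48 ≡ 7, so v_4 = 7^{−1} = 8 (mod 11).
  i = 5 (α = 10): (10−6)(10−5)(10−4)(10−8) = 4·5·6·2 = 240 ≡ 9, so v_5 = 9^{−1} = 5 (mod 11).
  v = [9, 8, 3, 8, 5].
Step 2: syndromes of r = [4, 8, 1, 8, 10] (all sums mod 11).
  S_0 = Σ v_i r_i = 9·4 + 8·8 + 3·1 + 8·8 + 5·10 = 217 ≡ 8.
  S_1 = Σ v_i α_i r_i = 9·6·4 + 8·5·8 + 3·4·1 + 8·8·8 + 5·10·10 = 1560 ≡ 9.
  α_i^2 mod 11 = [3, 3, 5, 9, 1].
  S_2 = Σ v_i α_i^2 r_i = 9·3·4 + 8·3·8 + 3·5·1 + 8·9·8 + 5·1·10 = 941 ≡ 6.
  S = (8, 9, 6) ≠ 0, so r is not a codeword (an error is present).
Step 3: locate the error. For a single error e at position i, S_ℓ = v_i·e·α_i^ℓ, so α_err = S_1/S_0.
  S_0^{−1} = 8^{−1} = 7 (mod 11), so α_err = 9·7 = 63 ≡ 8 = α_4. Error position i = 4.
  Consistency check: S_2/S_1 = 6·5 = 30 ≡ 8 = α_err ✓ (single-error assumption holds).
Step 4: error magnitude e = S_0/v_4 = S_0·∏_{j≠4}(α_4 − α_j) = 8·7 = 56 ≡ 1 (mod 11).
Step 5: correct position 4: c_4 = r_4 − e = 8 − 1 ≡ 7 (mod 11). Hence c = [4, 8, 1, 7, 10].
  Check: interpolating c through the α_i gives m(x) = 6 + 7·x (degree < 2) with m(α_i) = c_i for every i, so c is indeed a codeword.


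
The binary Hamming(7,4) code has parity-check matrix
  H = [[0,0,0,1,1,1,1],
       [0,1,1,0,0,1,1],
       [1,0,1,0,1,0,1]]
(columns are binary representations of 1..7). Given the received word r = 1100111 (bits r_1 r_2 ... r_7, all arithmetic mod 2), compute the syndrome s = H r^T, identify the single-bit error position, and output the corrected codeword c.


s = (1, 1, 1)^T, error position = 7, corrected codeword c = 1100110

Compute s = H r^T mod 2 one row at a time:
  s_1 = 0 + 1 + 1 + 1 = 3 ≡ 1 (mod 2).
  s_2 = 1 + 0 + 1 + 1 = 3 ≡ 1 (mod 2).
  s_3 = 1 + 0 + 1 + 1 = 3 ≡ 1 (mod 2).
s = (1, 1, 1)^T — this equals column 7 of H (binary 111), so error is at position 7.
Correct: flip bit 7 of r = 1100111 to get c = 1100110.


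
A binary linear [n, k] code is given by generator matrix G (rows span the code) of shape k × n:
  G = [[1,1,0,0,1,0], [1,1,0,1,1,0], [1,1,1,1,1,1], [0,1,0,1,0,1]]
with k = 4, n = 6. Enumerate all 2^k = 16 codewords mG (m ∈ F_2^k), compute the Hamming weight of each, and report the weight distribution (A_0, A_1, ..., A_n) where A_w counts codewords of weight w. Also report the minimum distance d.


Weight distribution: A_0 = 1, A_1 = 1, A_2 = 3, A_3 = 6, A_4 = 3, A_5 = 1, A_6 = 1. Minimum distance d = 1.

Enumerate all 2^4 = 16 messages m ∈ F_2^4.
For each, compute codeword c = mG in F_2^6, then tally its weight.
  m = 0000 → c = 000000, weight = 0.
  m = 1000 → c = 110010, weight = 3.
  m = 0100 → c = 110110, weight = 4.
  m = 1100 → c = 000100, weight = 1.
  m = 0010 → c = 111111, weight = 6.
  m = 1010 → c = 001101, weight = 3.
  m = 0110 → c = 001001, weight = 2.
  m = 1110 → c = 111011, weight = 5.
  m = 0001 → c = 010101, weight = 3.
  m = 1001 → c = 100111, weight = 4.
  m = 0101 → c = 100011, weight = 3.
  m = 1101 → c = 010001, weight = 2.
  m = 0011 → c = 101010, weight = 3.
  m = 1011 → c = 011000, weight = 2.
  m = 0111 → c = 011100, weight = 3.
  m = 1111 → c = 101110, weight = 4.
Tally weights:
  weight 0: 1 codewords.
  weight 1: 1 codewords.
  weight 2: 3 codewords.
  weight 3: 6 codewords.
  weight 4: 3 codewords.
  weight 5: 1 codewords.
  weight 6: 1 codewords.
Minimum distance d = smallest w > 0 with A_w > 0 = 1.
Sanity: Σ A_w = 16 = 2^4 = 16 ✓.


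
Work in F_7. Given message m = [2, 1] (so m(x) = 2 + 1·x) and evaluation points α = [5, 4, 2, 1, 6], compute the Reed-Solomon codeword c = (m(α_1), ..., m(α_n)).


c = [0, 6, 4, 3, 1]

Message polynomial: m(x) = 2 + 1·x (mod 7).
For each evaluation point α_i, compute m(α_i) mod 7:
  α_1 = 5: Horner steps 1 → 0, so m(5) = 0.
  α_2 = 4: Horner steps 1 → 6, so m(4) = 6.
  α_3 = 2: Horner steps 1 → 4, so m(2) = 4.
  α_4 = 1: Horner steps 1 → 3, so m(1) = 3.
  α_5 = 6: Horner steps 1 → 1, so m(6) = 1.
Codeword c = [0, 6, 4, 3, 1] ∈ F_7^5.


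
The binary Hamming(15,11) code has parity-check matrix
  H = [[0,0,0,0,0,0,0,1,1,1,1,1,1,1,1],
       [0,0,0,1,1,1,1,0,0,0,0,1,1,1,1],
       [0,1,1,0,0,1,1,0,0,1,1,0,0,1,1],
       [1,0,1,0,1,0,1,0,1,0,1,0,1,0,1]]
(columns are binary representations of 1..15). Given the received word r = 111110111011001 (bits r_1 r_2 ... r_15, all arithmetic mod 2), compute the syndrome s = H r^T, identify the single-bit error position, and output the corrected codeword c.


s = (1, 1, 1, 1)^T, error position = 15, corrected codeword c = 111110111011000

Compute s = H r^T mod 2 one row at a time:
  s_1 = 1 + 1 + 0 + 1 + 1 + 0 + 0 + 1 = 5 ≡ 1 (mod 2).
  s_2 = 1 + 1 + 0 + 1 + 1 + 0 + 0 + 1 = 5 ≡ 1 (mod 2).
  s_3 = 1 + 1 + 0 + 1 + 0 + 1 + 0 + 1 = 5 ≡ 1 (mod 2).
  s_4 = 1 + 1 + 1 + 1 + 1 + 1 + 0 + 1 = 7 ≡ 1 (mod 2).
s = (1, 1, 1, 1)^T — this equals column 15 of H (binary 1111), so error is at position 15.
Correct: flip bit 15 of r = 111110111011001 to get c = 111110111011000.


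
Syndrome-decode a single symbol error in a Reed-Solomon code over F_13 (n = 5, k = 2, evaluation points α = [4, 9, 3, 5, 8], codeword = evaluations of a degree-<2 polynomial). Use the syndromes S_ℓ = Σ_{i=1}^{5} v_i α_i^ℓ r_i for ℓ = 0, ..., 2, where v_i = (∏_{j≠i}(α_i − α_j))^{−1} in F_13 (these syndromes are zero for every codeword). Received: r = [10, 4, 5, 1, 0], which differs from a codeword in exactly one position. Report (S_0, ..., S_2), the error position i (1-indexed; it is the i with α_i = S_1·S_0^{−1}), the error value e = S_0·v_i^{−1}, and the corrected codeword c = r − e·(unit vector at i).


S = (8, 11, 7), error at position 3, error magnitude e = 12, c = [10, 4, 6, 1, 0].

Step 1: column multipliers v_i = (∏_{j≠i}(α_i − α_j))^{−1} mod 13.
  i = 1 (α = 4): (4−9)(4−3)(4−5)(4−8) = (−5)·1·(−1)·(−4) = −20 ≡ 6, so v_1 = 6^{−1} = 11 (mod 13).
  i = 2 (α = 9): (9−4)(9−3)(9−5)(9−8) = 5·6·4·1 = 120 ≡ 3, so v_2 = 3^{−1} = 9 (mod 13).
  i = 3 (α = 3): (3−4)(3−9)(3−5)(3−8) = (−1)·(−6)·(−2)·(−5) = 60 ≡ 8, so v_3 = 8^{−1} = 5 (mod 13).
  i = 4 (α = 5): (5−4)(5−9)(5−3)(5−8) = 1·(−4)·2·(−3) = 24 ≡ 11, so v_4 = 11^{−1} = 6 (mod 13).
  i = 5 (α = 8): (8−4)(8−9)(8−3)(8−5) = 4·(−1)·5·3 = −60 ≡ 5, so v_5 = 5^{−1} = 8 (mod 13).
  v = [11, 9, 5, 6, 8].
Step 2: syndromes of r = [10, 4, 5, 1, 0] (all sums mod 13).
  S_0 = Σ v_i r_i = 11·10 + 9·4 + 5·5 + 6·1 + 8·0 = 177 ≡ 8.
  S_1 = Σ v_i α_i r_i = 11·4·10 + 9·9·4 + 5·3·5 + 6·5·1 + 8·8·0 = 869 ≡ 11.
  α_i^2 mod 13 = [3, 3, 9, 12, 12].
  S_2 = Σ v_i α_i^2 r_i = 11·3·10 + 9·3·4 + 5·9·5 + 6·12·1 + 8·12·0 = 735 ≡ 7.
  S = (8, 11, 7) ≠ 0, so r is not a codeword (an error is present).
Step 3: locate the error. For a single error e at position i, S_ℓ = v_i·e·α_i^ℓ, so α_err = S_1/S_0.
  S_0^{−1} = 8^{−1} = 5 (mod 13), so α_err = 11·5 = 55 ≡ 3 = α_3. Error position i = 3.
  Consistency check: S_2/S_1 = 7·6 = 42 ≡ 3 = α_err ✓ (single-error assumption holds).
Step 4: error magnitude e = S_0/v_3 = S_0·∏_{j≠3}(α_3 − α_j) = 8·8 = 64 ≡ 12 (mod 13).
Step 5: correct position 3: c_3 = r_3 − e = 5 − 12 ≡ 6 (mod 13). Hence c = [10, 4, 6, 1, 0].
  Check: interpolating c through the α_i gives m(x) = 7 + 4·x (degree < 2) with m(α_i) = c_i for every i, so c is indeed a codeword.


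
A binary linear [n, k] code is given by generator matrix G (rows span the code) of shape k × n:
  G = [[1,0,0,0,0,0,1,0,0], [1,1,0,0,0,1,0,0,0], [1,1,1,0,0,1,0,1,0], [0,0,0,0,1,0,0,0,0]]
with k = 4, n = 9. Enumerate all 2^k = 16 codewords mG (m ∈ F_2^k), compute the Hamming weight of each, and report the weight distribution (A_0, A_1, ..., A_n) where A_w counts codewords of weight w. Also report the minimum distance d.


Weight distribution: A_0 = 1, A_1 = 1, A_2 = 2, A_3 = 4, A_4 = 3, A_5 = 3, A_6 = 2. Minimum distance d = 1.

Enumerate all 2^4 = 16 messages m ∈ F_2^4.
For each, compute codeword c = mG in F_2^9, then tally its weight.
  m = 0000 → c = 000000000, weight = 0.
  m = 1000 → c = 100000100, weight = 2.
  m = 0100 → c = 110001000, weight = 3.
  m = 1100 → c = 010001100, weight = 3.
  m = 0010 → c = 111001010, weight = 5.
  m = 1010 → c = 011001110, weight = 5.
  m = 0110 → c = 001000010, weight = 2.
  m = 1110 → c = 101000110, weight = 4.
  m = 0001 → c = 000010000, weight = 1.
  m = 1001 → c = 100010100, weight = 3.
  m = 0101 → c = 110011000, weight = 4.
  m = 1101 → c = 010011100, weight = 4.
  m = 0011 → c = 111011010, weight = 6.
  m = 1011 → c = 011011110, weight = 6.
  m = 0111 → c = 001010010, weight = 3.
  m = 1111 → c = 101010110, weight = 5.
Tally weights:
  weight 0: 1 codewords.
  weight 1: 1 codewords.
  weight 2: 2 codewords.
  weight 3: 4 codewords.
  weight 4: 3 codewords.
  weight 5: 3 codewords.
  weight 6: 2 codewords.
Minimum distance d = smallest w > 0 with A_w > 0 = 1.
Sanity: Σ A_w = 16 = 2^4 = 16 ✓.


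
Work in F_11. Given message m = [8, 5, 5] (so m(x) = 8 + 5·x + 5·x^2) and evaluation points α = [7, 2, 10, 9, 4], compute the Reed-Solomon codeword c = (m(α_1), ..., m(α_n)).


c = [2, 5, 8, 7, 9]

Message polynomial: m(x) = 8 + 5·x + 5·x^2 (mod 11).
For each evaluation point α_i, compute m(α_i) mod 11:
  α_1 = 7: Horner steps 5 → 7 → 2, so m(7) = 2.
  α_2 = 2: Horner steps 5 → 4 → 5, so m(2) = 5.
  α_3 = 10: Horner steps 5 → 0 → 8, so m(10) = 8.
  α_4 = 9: Horner steps 5 → 6 → 7, so m(9) = 7.
  α_5 = 4: Horner steps 5 → 3 → 9, so m(4) = 9.
Codeword c = [2, 5, 8, 7, 9] ∈ F_11^5.


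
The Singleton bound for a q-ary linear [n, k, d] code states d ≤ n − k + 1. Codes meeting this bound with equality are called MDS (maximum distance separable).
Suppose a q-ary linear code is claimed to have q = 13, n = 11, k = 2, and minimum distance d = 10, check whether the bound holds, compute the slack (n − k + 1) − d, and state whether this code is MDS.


Singleton RHS = n − k + 1 = 10, slack = 0, bound satisfied, MDS.

Singleton bound: d ≤ n − k + 1.
Here n = 11, k = 2, so n − k + 1 = 10.
Given d = 10, check d ≤ 10: YES.
Slack = (n − k + 1) − d = 0.
The code is MDS (slack = 0).
Description: the claimed parameters are [11, 2, 10]_13; such a code would be MDS (meets Singleton bound).


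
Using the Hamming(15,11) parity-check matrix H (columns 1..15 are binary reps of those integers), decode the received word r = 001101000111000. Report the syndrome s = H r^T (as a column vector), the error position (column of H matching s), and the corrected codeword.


s = (1, 1, 0, 0)^T, error position = 12, corrected codeword c = 001101000110000

Compute s = H r^T mod 2 one row at a time:
  s_1 = 0 + 0 + 1 + 1 + 1 + 0 + 0 + 0 = 3 ≡ 1 (mod 2).
  s_2 = 1 + 0 + 1 + 0 + 1 + 0 + 0 + 0 = 3 ≡ 1 (mod 2).
  s_3 = 0 + 1 + 1 + 0 + 1 + 1 + 0 + 0 = 4 ≡ 0 (mod 2).
  s_4 = 0 + 1 + 0 + 0 + 0 + 1 + 0 + 0 = 2 ≡ 0 (mod 2).
s = (1, 1, 0, 0)^T — this equals column 12 of H (binary 1100), so error is at position 12.
Correct: flip bit 12 of r = 001101000111000 to get c = 001101000110000.


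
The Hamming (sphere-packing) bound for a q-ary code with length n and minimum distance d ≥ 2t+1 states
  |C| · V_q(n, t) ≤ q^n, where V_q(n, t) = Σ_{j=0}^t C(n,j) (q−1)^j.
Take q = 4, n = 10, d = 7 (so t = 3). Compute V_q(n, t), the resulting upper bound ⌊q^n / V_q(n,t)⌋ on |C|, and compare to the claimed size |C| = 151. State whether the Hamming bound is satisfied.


V_q(n, t) = 3676, q^n = 1048576, Hamming bound = 285, |C| = 151 ≤ bound (satisfied).

Step 1: Compute V_q(n, t) = Σ_{j=0}^3 C(n, j) (q−1)^j.
  j = 0: C(10,0)·(3)^0 = 1·1 = 1.
  j = 1: C(10,1)·(3)^1 = 10·3 = 30.
  j = 2: C(10,2)·(3)^2 = 45·9 = 405.
  j = 3: C(10,3)·(3)^3 = 120·27 = 3240.
  V_q(n, t) = 1 + 30 + 405 + 3240 = 3676.
Step 2: q^n = 4^10 = 1048576.
Step 3: Hamming bound ⌊q^n / V_q(n,t)⌋ = ⌊1048576/3676⌋ = 285.
Step 4: Compare |C| = 151 to 285: satisfied.
The claimed |C| lies below the Hamming bound.


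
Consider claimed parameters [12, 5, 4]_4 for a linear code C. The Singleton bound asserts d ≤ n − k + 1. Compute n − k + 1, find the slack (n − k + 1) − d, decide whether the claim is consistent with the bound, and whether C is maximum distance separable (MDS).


Singleton RHS = n − k + 1 = 8, slack = 4, bound satisfied, not MDS.

Singleton bound: d ≤ n − k + 1.
Here n = 12, k = 5, so n − k + 1 = 8.
Given d = 4, check d ≤ 8: YES.
Slack = (n − k + 1) − d = 4.
The code is NOT MDS (slack = 4 > 0).
Description: the claimed parameters are [12, 5, 4]_4; such a code would be non-MDS.


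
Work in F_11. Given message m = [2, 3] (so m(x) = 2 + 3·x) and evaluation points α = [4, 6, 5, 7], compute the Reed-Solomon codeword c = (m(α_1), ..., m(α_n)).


c = [3, 9, 6, 1]

Message polynomial: m(x) = 2 + 3·x (mod 11).
For each evaluation point α_i, compute m(α_i) mod 11:
  α_1 = 4: Horner steps 3 → 3, so m(4) = 3.
  α_2 = 6: Horner steps 3 → 9, so m(6) = 9.
  α_3 = 5: Horner steps 3 → 6, so m(5) = 6.
  α_4 = 7: Horner steps 3 → 1, so m(7) = 1.
Codeword c = [3, 9, 6, 1] ∈ F_11^4.


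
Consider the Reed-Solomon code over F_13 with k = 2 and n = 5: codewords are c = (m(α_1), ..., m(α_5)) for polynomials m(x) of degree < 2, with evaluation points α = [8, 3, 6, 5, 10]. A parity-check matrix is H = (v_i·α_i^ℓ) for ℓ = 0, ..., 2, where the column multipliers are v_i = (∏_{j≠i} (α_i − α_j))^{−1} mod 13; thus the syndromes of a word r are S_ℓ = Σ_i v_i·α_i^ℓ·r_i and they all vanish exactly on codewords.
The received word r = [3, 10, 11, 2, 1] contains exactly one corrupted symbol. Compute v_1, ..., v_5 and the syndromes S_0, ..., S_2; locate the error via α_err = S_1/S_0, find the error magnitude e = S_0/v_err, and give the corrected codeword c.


S = (12, 3, 4), error at position 5, error magnitude e = 6, c = [3, 10, 11, 2, 8].

Step 1: column multipliers v_i = (∏_{j≠i}(α_i − α_j))^{−1} mod 13.
  i = 1 (α = 8): (8−3)(8−6)(8−5)(8−10) = 5·2·3·(−2) = −60 ≡ 5, so v_1 = 5^{−1} = 8 (mod 13).
  i = 2 (α = 3): (3−8)(3−6)(3−5)(3−10) = (−5)·(−3)·(−2)·(−7) = 210 ≡ 2, so v_2 = 2^{−1} = 7 (mod 13).
  i = 3 (α = 6): (6−8)(6−3)(6−5)(6−10) = (−2)·3·1·(−4) = 24 ≡ 11, so v_3 = 11^{−1} = 6 (mod 13).
  i = 4 (α = 5): (5−8)(5−3)(5−6)(5−10) = (−3)·2·(−1)·(−5) = −30 ≡ 9, so v_4 = 9^{−1} = 3 (mod 13).
  i = 5 (α = 10): (10−8)(10−3)(10−6)(10−5) = 2·7·4·5 = 280 ≡ 7, so v_5 = 7^{−1} = 2 (mod 13).
  v = [8, 7, 6, 3, 2].
Step 2: syndromes of r = [3, 10, 11, 2, 1] (all sums mod 13).
  S_0 = Σ v_i r_i = 8·3 + 7·10 + 6·11 + 3·2 + 2·1 = 168 ≡ 12.
  S_1 = Σ v_i α_i r_i = 8·8·3 + 7·3·10 + 6·6·11 + 3·5·2 + 2·10·1 = 848 ≡ 3.
  α_i^2 mod 13 = [12, 9, 10, 12, 9].
  S_2 = Σ v_i α_i^2 r_i = 8·12·3 + 7·9·10 + 6·10·11 + 3·12·2 + 2·9·1 = 1668 ≡ 4.
  S = (12, 3, 4) ≠ 0, so r is not a codeword (an error is present).
Step 3: locate the error. For a single error e at position i, S_ℓ = v_i·e·α_i^ℓ, so α_err = S_1/S_0.
  S_0^{−1} = 12^{−1} = 12 (mod 13), so α_err = 3·12 = 36 ≡ 10 = α_5. Error position i = 5.
  Consistency check: S_2/S_1 = 4·9 = 36 ≡ 10 = α_err ✓ (single-error assumption holds).
Step 4: error magnitude e = S_0/v_5 = S_0·∏_{j≠5}(α_5 − α_j) = 12·7 = 84 ≡ 6 (mod 13).
Step 5: correct position 5: c_5 = r_5 − e = 1 − 6 ≡ 8 (mod 13). Hence c = [3, 10, 11, 2, 8].
  Check: interpolating c through the α_i gives m(x) = 9 + 9·x (degree < 2) with m(α_i) = c_i for every i, so c is indeed a codeword.


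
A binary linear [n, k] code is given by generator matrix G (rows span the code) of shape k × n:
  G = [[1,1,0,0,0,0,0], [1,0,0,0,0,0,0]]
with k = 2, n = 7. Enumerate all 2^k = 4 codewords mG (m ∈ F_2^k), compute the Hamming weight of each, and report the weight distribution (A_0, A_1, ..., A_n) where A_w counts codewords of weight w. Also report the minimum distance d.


Weight distribution: A_0 = 1, A_1 = 2, A_2 = 1. Minimum distance d = 1.

Enumerate all 2^2 = 4 messages m ∈ F_2^2.
For each, compute codeword c = mG in F_2^7, then tally its weight.
  m = 00 → c = 0000000, weight = 0.
  m = 10 → c = 1100000, weight = 2.
  m = 01 → c = 1000000, weight = 1.
  m = 11 → c = 0100000, weight = 1.
Tally weights:
  weight 0: 1 codewords.
  weight 1: 2 codewords.
  weight 2: 1 codewords.
Minimum distance d = smallest w > 0 with A_w > 0 = 1.
Sanity: Σ A_w = 4 = 2^2 = 4 ✓.


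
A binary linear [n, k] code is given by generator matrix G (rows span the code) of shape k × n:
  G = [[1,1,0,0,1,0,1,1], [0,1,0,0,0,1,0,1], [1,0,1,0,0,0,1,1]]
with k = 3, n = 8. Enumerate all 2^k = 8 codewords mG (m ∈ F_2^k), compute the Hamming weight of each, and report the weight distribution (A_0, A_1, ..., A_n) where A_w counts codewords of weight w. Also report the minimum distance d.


Weight distribution: A_0 = 1, A_3 = 2, A_4 = 3, A_5 = 2. Minimum distance d = 3.

Enumerate all 2^3 = 8 messages m ∈ F_2^3.
For each, compute codeword c = mG in F_2^8, then tally its weight.
  m = 000 → c = 00000000, weight = 0.
  m = 100 → c = 11001011, weight = 5.
  m = 010 → c = 01000101, weight = 3.
  m = 110 → c = 10001110, weight = 4.
  m = 001 → c = 10100011, weight = 4.
  m = 101 → c = 01101000, weight = 3.
  m = 011 → c = 11100110, weight = 5.
  m = 111 → c = 00101101, weight = 4.
Tally weights:
  weight 0: 1 codewords.
  weight 3: 2 codewords.
  weight 4: 3 codewords.
  weight 5: 2 codewords.
Minimum distance d = smallest w > 0 with A_w > 0 = 3.
Sanity: Σ A_w = 8 = 2^3 = 8 ✓.


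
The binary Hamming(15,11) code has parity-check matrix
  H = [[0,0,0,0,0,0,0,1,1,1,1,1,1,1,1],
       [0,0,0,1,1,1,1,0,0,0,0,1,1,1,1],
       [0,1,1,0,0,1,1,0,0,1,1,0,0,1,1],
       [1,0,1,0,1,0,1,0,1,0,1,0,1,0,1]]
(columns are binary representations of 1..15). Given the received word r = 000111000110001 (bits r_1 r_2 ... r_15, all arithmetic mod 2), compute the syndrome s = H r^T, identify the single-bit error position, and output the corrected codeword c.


s = (1, 0, 0, 1)^T, error position = 9, corrected codeword c = 000111001110001

Compute s = H r^T mod 2 one row at a time:
  s_1 = 0 + 0 + 1 + 1 + 0 + 0 + 0 + 1 = 3 ≡ 1 (mod 2).
  s_2 = 1 + 1 + 1 + 0 + 0 + 0 + 0 + 1 = 4 ≡ 0 (mod 2).
  s_3 = 0 + 0 + 1 + 0 + 1 + 1 + 0 + 1 = 4 ≡ 0 (mod 2).
  s_4 = 0 + 0 + 1 + 0 + 0 + 1 + 0 + 1 = 3 ≡ 1 (mod 2).
s = (1, 0, 0, 1)^T — this equals column 9 of H (binary 1001), so error is at position 9.
Correct: flip bit 9 of r = 000111000110001 to get c = 000111001110001.


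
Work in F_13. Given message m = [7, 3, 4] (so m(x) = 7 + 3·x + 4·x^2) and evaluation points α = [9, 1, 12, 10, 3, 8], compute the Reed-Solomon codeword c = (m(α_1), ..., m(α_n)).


c = [7, 1, 8, 8, 0, 1]

Message polynomial: m(x) = 7 + 3·x + 4·x^2 (mod 13).
For each evaluation point α_i, compute m(α_i) mod 13:
  α_1 = 9: Horner steps 4 → 0 → 7, so m(9) = 7.
  α_2 = 1: Horner steps 4 → 7 → 1, so m(1) = 1.
  α_3 = 12: Horner steps 4 → 12 → 8, so m(12) = 8.
  α_4 = 10: Horner steps 4 → 4 → 8, so m(10) = 8.
  α_5 = 3: Horner steps 4 → 2 → 0, so m(3) = 0.
  α_6 = 8: Horner steps 4 → 9 → 1, so m(8) = 1.
Codeword c = [7, 1, 8, 8, 0, 1] ∈ F_13^6.


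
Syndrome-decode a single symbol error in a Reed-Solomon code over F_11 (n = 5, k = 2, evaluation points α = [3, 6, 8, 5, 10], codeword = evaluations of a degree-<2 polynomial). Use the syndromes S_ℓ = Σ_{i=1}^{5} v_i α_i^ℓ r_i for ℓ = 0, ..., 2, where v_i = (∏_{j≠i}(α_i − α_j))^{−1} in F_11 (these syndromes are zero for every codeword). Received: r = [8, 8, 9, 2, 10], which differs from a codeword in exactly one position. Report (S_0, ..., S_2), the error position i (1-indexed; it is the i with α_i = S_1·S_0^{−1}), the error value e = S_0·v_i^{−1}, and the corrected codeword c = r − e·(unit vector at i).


S = (7, 10, 8), error at position 1, error magnitude e = 7, c = [1, 8, 9, 2, 10].

Step 1: column multipliers v_i = (∏_{j≠i}(α_i − α_j))^{−1} mod 11.
  i = 1 (α = 3): (3−6)(3−8)(3−5)(3−10) = (−3)·(−5)·(−2)·(−7) = 210 ≡ 1, so v_1 = 1^{−1} = 1 (mod 11).
  i = 2 (α = 6): (6−3)(6−8)(6−5)(6−10) = 3·(−2)·1·(−4) = 24 ≡ 2, so v_2 = 2^{−1} = 6 (mod 11).
  i = 3 (α = 8): (8−3)(8−6)(8−5)(8−10) = 5·2·3·(−2) = −60 ≡ 6, so v_3 = 6^{−1} = 2 (mod 11).
  i = 4 (α = 5): (5−3)(5−6)(5−8)(5−10) = 2·(−1)·(−3)·(−5) = −30 ≡ 3, so v_4 = 3^{−1} = 4 (mod 11).
  i = 5 (α = 10): (10−3)(10−6)(10−8)(10−5) = 7·4·2·5 = 280 ≡ 5, so v_5 = 5^{−1} = 9 (mod 11).
  v = [1, 6, 2, 4, 9].
Step 2: syndromes of r = [8, 8, 9, 2, 10] (all sums mod 11).
  S_0 = Σ v_i r_i = 1·8 + 6·8 + 2·9 + 4·2 + 9·10 = 172 ≡ 7.
  S_1 = Σ v_i α_i r_i = 1·3·8 + 6·6·8 + 2·8·9 + 4·5·2 + 9·10·10 = 1396 ≡ 10.
  α_i^2 mod 11 = [9, 3, 9, 3, 1].
  S_2 = Σ v_i α_i^2 r_i = 1·9·8 + 6·3·8 + 2·9·9 + 4·3·2 + 9·1·10 = 492 ≡ 8.
  S = (7, 10, 8) ≠ 0, so r is not a codeword (an error is present).
Step 3: locate the error. For a single error e at position i, S_ℓ = v_i·e·α_i^ℓ, so α_err = S_1/S_0.
  S_0^{−1} = 7^{−1} = 8 (mod 11), so α_err = 10·8 = 80 ≡ 3 = α_1. Error position i = 1.
  Consistency check: S_2/S_1 = 8·10 = 80 ≡ 3 = α_err ✓ (single-error assumption holds).
Step 4: error magnitude e = S_0/v_1 = S_0·∏_{j≠1}(α_1 − α_j) = 7·1 = 7 ≡ 7 (mod 11).
Step 5: correct position 1: c_1 = r_1 − e = 8 − 7 ≡ 1 (mod 11). Hence c = [1, 8, 9, 2, 10].
  Check: interpolating c through the α_i gives m(x) = 5 + 6·x (degree < 2) with m(α_i) = c_i for every i, so c is indeed a codeword.


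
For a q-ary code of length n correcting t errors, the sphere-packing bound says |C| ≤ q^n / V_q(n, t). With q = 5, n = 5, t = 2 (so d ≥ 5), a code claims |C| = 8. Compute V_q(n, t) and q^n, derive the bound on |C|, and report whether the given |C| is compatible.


V_q(n, t) = 181, q^n = 3125, Hamming bound = 17, |C| = 8 ≤ bound (satisfied).

Step 1: Compute V_q(n, t) = Σ_{j=0}^2 C(n, j) (q−1)^j.
  j = 0: C(5,0)·(4)^0 = 1·1 = 1.
  j = 1: C(5,1)·(4)^1 = 5·4 = 20.
  j = 2: C(5,2)·(4)^2 = 10·16 = 160.
  V_q(n, t) = 1 + 20 + 160 = 181.
Step 2: q^n = 5^5 = 3125.
Step 3: Hamming bound ⌊q^n / V_q(n,t)⌋ = ⌊3125/181⌋ = 17.
Step 4: Compare |C| = 8 to 17: satisfied.
The claimed |C| lies below the Hamming bound.


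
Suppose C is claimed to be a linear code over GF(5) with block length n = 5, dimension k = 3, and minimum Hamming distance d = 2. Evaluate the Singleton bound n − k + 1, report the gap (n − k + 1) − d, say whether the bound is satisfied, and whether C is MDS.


Singleton RHS = n − k + 1 = 3, slack = 1, bound satisfied, not MDS.

Singleton bound: d ≤ n − k + 1.
Here n = 5, k = 3, so n − k + 1 = 3.
Given d = 2, check d ≤ 3: YES.
Slack = (n − k + 1) − d = 1.
The code is NOT MDS (slack = 1 > 0).
Description: the claimed parameters are [5, 3, 2]_5; such a code would be non-MDS.


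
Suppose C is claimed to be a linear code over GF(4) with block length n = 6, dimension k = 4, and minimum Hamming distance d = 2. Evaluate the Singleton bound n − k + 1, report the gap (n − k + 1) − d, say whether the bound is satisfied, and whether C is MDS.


Singleton RHS = n − k + 1 = 3, slack = 1, bound satisfied, not MDS.

Singleton bound: d ≤ n − k + 1.
Here n = 6, k = 4, so n − k + 1 = 3.
Given d = 2, check d ≤ 3: YES.
Slack = (n − k + 1) − d = 1.
The code is NOT MDS (slack = 1 > 0).
Description: the claimed parameters are [6, 4, 2]_4; such a code would be non-MDS.


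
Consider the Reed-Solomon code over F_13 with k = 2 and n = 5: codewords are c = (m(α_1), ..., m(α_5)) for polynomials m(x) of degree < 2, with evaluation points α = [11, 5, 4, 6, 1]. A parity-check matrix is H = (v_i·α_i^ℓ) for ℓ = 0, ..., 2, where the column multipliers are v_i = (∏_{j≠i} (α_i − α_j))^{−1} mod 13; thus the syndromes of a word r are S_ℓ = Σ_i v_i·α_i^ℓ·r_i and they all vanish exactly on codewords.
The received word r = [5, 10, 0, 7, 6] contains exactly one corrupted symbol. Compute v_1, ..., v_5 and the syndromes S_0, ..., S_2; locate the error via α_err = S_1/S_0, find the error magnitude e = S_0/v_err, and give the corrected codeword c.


S = (5, 5, 5), error at position 5, error magnitude e = 10, c = [5, 10, 0, 7, 9].

Step 1: column multipliers v_i = (∏_{j≠i}(α_i − α_j))^{−1} mod 13.
  i = 1 (α = 11): (11−5)(11−4)(11−6)(11−1) = 6·7·5·10 = 2100 ≡ 7, so v_1 = 7^{−1} = 2 (mod 13).
  i = 2 (α = 5): (5−11)(5−4)(5−6)(5−1) = (−6)·1·(−1)·4 = 24 ≡ 11, so v_2 = 11^{−1} = 6 (mod 13).
  i = 3 (α = 4): (4−11)(4−5)(4−6)(4−1) = (−7)·(−1)·(−2)·3 = −42 ≡ 10, so v_3 = 10^{−1} = 4 (mod 13).
  i = 4 (α = 6): (6−11)(6−5)(6−4)(6−1) = (−5)·1·2·5 = −50 ≡ 2, so v_4 = 2^{−1} = 7 (mod 13).
  i = 5 (α = 1): (1−11)(1−5)(1−4)(1−6) = (−10)·(−4)·(−3)·(−5) = 600 ≡ 2, so v_5 = 2^{−1} = 7 (mod 13).
  v = [2, 6, 4, 7, 7].
Step 2: syndromes of r = [5, 10, 0, 7, 6] (all sums mod 13).
  S_0 = Σ v_i r_i = 2·5 + 6·10 + 4·0 + 7·7 + 7·6 = 161 ≡ 5.
  S_1 = Σ v_i α_i r_i = 2·11·5 + 6·5·10 + 4·4·0 + 7·6·7 + 7·1·6 = 746 ≡ 5.
  α_i^2 mod 13 = [4, 12, 3, 10, 1].
  S_2 = Σ v_i α_i^2 r_i = 2·4·5 + 6·12·10 + 4·3·0 + 7·10·7 + 7·1·6 = 1292 ≡ 5.
  S = (5, 5, 5) ≠ 0, so r is not a codeword (an error is present).
Step 3: locate the error. For a single error e at position i, S_ℓ = v_i·e·α_i^ℓ, so α_err = S_1/S_0.
  S_0^{−1} = 5^{−1} = 8 (mod 13), so α_err = 5·8 = 40 ≡ 1 = α_5. Error position i = 5.
  Consistency check: S_2/S_1 = 5·8 = 40 ≡ 1 = α_err ✓ (single-error assumption holds).
Step 4: error magnitude e = S_0/v_5 = S_0·∏_{j≠5}(α_5 − α_j) = 5·2 = 10 ≡ 10 (mod 13).
Step 5: correct position 5: c_5 = r_5 − e = 6 − 10 ≡ 9 (mod 13). Hence c = [5, 10, 0, 7, 9].
  Check: interpolating c through the α_i gives m(x) = 12 + 10·x (degree < 2) with m(α_i) = c_i for every i, so c is indeed a codeword.


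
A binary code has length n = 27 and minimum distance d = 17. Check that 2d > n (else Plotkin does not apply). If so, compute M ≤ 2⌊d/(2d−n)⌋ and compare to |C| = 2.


Plotkin bound M ≤ 4; given |C| = 2 ≤ bound (satisfied).

Check applicability: 2d = 34, n = 27.
2d − n = 7 > 0, so Plotkin applies.
Compute d/(2d−n) = 17/7 ≈ 2.4286.
⌊d/(2d−n)⌋ = 2.
Plotkin bound: M ≤ 2·2 = 4.
Given |C| = 2, check: satisfied.
This |C| is below the Plotkin bound.


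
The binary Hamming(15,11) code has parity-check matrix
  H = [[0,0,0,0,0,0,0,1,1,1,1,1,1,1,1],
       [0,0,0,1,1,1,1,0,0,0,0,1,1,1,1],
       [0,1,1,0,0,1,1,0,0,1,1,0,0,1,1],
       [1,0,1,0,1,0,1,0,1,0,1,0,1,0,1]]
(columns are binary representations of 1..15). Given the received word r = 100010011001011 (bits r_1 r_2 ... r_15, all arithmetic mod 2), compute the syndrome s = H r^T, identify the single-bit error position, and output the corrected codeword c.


s = (1, 0, 0, 0)^T, error position = 8, corrected codeword c = 100010001001011

Compute s = H r^T mod 2 one row at a time:
  s_1 = 1 + 1 + 0 + 0 + 1 + 0 + 1 + 1 = 5 ≡ 1 (mod 2).
  s_2 = 0 + 1 + 0 + 0 + 1 + 0 + 1 + 1 = 4 ≡ 0 (mod 2).
  s_3 = 0 + 0 + 0 + 0 + 0 + 0 + 1 + 1 = 2 ≡ 0 (mod 2).
  s_4 = 1 + 0 + 1 + 0 + 1 + 0 + 0 + 1 = 4 ≡ 0 (mod 2).
s = (1, 0, 0, 0)^T — this equals column 8 of H (binary 1000), so error is at position 8.
Correct: flip bit 8 of r = 100010011001011 to get c = 100010001001011.


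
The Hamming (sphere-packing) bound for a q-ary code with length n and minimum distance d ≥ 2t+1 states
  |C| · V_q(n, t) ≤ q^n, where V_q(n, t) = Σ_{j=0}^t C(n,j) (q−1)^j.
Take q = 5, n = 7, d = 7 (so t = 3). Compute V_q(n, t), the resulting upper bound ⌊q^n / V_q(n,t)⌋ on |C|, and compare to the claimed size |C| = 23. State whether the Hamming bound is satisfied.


V_q(n, t) = 2605, q^n = 78125, Hamming bound = 29, |C| = 23 ≤ bound (satisfied).

Step 1: Compute V_q(n, t) = Σ_{j=0}^3 C(n, j) (q−1)^j.
  j = 0: C(7,0)·(4)^0 = 1·1 = 1.
  j = 1: C(7,1)·(4)^1 = 7·4 = 28.
  j = 2: C(7,2)·(4)^2 = 21·16 = 336.
  j = 3: C(7,3)·(4)^3 = 35·64 = 2240.
  V_q(n, t) = 1 + 28 + 336 + 2240 = 2605.
Step 2: q^n = 5^7 = 78125.
Step 3: Hamming bound ⌊q^n / V_q(n,t)⌋ = ⌊78125/2605⌋ = 29.
Step 4: Compare |C| = 23 to 29: satisfied.
The claimed |C| lies below the Hamming bound.


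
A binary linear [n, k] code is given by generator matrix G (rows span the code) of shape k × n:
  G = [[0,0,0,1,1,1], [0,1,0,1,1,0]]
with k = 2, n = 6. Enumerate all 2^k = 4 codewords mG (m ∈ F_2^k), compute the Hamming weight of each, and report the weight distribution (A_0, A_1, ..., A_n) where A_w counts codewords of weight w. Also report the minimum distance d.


Weight distribution: A_0 = 1, A_2 = 1, A_3 = 2. Minimum distance d = 2.

Enumerate all 2^2 = 4 messages m ∈ F_2^2.
For each, compute codeword c = mG in F_2^6, then tally its weight.
  m = 00 → c = 000000, weight = 0.
  m = 10 → c = 000111, weight = 3.
  m = 01 → c = 010110, weight = 3.
  m = 11 → c = 010001, weight = 2.
Tally weights:
  weight 0: 1 codewords.
  weight 2: 1 codewords.
  weight 3: 2 codewords.
Minimum distance d = smallest w > 0 with A_w > 0 = 2.
Sanity: Σ A_w = 4 = 2^2 = 4 ✓.


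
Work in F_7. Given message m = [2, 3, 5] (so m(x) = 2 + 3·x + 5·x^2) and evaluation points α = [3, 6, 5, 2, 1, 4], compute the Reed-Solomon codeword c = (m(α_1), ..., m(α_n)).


c = [0, 4, 2, 0, 3, 3]

Message polynomial: m(x) = 2 + 3·x + 5·x^2 (mod 7).
For each evaluation point α_i, compute m(α_i) mod 7:
  α_1 = 3: Horner steps 5 → 4 → 0, so m(3) = 0.
  α_2 = 6: Horner steps 5 → 5 → 4, so m(6) = 4.
  α_3 = 5: Horner steps 5 → 0 → 2, so m(5) = 2.
  α_4 = 2: Horner steps 5 → 6 → 0, so m(2) = 0.
  α_5 = 1: Horner steps 5 → 1 → 3, so m(1) = 3.
  α_6 = 4: Horner steps 5 → 2 → 3, so m(4) = 3.
Codeword c = [0, 4, 2, 0, 3, 3] ∈ F_7^6.


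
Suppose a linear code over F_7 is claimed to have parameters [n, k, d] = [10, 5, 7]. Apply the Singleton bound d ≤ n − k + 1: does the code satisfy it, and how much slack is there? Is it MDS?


Singleton RHS = n − k + 1 = 6, slack = -1, bound violated (no such code; not MDS).

Singleton bound: d ≤ n − k + 1.
Here n = 10, k = 5, so n − k + 1 = 6.
Given d = 7, check d ≤ 6: NO.
Slack = (n − k + 1) − d = -1.
The slack is negative: d = 7 exceeds n − k + 1 = 6 by 1, so the Singleton bound is violated and no linear [10, 5, 7]_7 code can exist. In particular it is not MDS (MDS requires d = n − k + 1 exactly).
Description: the claimed parameters are [10, 5, 7]_7; such a code would be impossible (violates the Singleton bound).
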